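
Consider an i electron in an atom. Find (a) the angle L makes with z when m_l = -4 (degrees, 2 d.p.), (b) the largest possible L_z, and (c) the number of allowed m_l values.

The letter i corresponds to l = 6.
For m_l = -4: cos θ = -4/√42, θ ≈ 128.11°.
L_z,max = lℏ = 6ℏ.
There are 2l+1 = 13 values of m_l.

θ(m_l=-4) ≈ 128.11°; L_z,max = 6ℏ; 13 values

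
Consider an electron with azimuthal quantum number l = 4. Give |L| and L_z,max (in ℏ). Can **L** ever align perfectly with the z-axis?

No: L_z,max = 4ℏ < |L| = 2√5 ℏ ≈ 4.472ℏ

|L| = 2√5 ℏ ≈ 4.4721ℏ, while L_z,max = lℏ = 4ℏ.
Since |L| > L_z,max, the vector can never point exactly along z; the closest it comes is θ_min = arccos(4/√20) ≈ 26.6°.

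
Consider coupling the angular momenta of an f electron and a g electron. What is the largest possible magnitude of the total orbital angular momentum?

By the triangle rule, |l₁ − l₂| ≤ L ≤ l₁ + l₂.
So L can be 1, 2, 3, 4, 5, 6, 7.
The largest magnitude corresponds to L = 7: |L_tot| = ℏ√(7·8) = 2√14 ℏ.

|L_tot|_max = 2√14 ℏ ≈ 7.483ℏ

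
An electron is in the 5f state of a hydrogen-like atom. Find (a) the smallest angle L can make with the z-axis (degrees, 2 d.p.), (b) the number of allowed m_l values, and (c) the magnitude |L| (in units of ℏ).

5f means n = 5, l = 3.
cos θ_min = 3/√12, so θ_min ≈ 30.00°.
There are 2l+1 = 7 values of m_l.
|L| = ℏ√(3·4) = 2√3 ℏ ≈ 3.464ℏ.

θ_min ≈ 30.00°; 7 values; |L| = 2√3 ℏ ≈ 3.464ℏ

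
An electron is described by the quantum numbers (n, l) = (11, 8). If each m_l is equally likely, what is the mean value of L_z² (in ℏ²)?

⟨L_z²⟩ = 24 ℏ²

m_l ∈ {-8, -7, -6, -5, -4, -3, -2, -1, 0, 1, 2, 3, 4, 5, 6, 7, 8}.
⟨L_z²⟩ = ℏ²·l(l+1)/3 = 24ℏ².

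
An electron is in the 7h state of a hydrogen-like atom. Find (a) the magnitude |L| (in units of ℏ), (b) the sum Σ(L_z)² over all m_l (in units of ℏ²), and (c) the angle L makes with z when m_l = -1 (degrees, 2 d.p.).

|L| = √30 ℏ ≈ 5.477ℏ; Σ(L_z)² = 110 ℏ²; θ(m_l=-1) ≈ 100.52°

7h means n = 7, l = 5.
|L| = ℏ√(5·6) = √30 ℏ ≈ 5.477ℏ.
Σ m_l² = 110, so Σ(L_z)² = 110 ℏ².
For m_l = -1: cos θ = -1/√30, θ ≈ 100.52°.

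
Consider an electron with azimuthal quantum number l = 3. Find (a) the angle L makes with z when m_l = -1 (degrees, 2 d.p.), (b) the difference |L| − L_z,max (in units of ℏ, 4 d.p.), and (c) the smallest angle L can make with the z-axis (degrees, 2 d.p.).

θ(m_l=-1) ≈ 106.78°; |L|−L_z,max ≈ 0.4641ℏ; θ_min ≈ 30.00°

For m_l = -1: cos θ = -1/√12, θ ≈ 106.78°.
|L| − L_z,max = (2√3 − 3)ℏ ≈ 0.4641ℏ.
cos θ_min = 3/√12, so θ_min ≈ 30.00°.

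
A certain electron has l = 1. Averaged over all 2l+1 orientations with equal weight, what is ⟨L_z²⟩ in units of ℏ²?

⟨L_z²⟩ = 0.6667 ℏ²

The allowed m_l values are -1, 0, 1.
Average of L_z² over 3 states: 2/3 ℏ² = 0.6667 ℏ².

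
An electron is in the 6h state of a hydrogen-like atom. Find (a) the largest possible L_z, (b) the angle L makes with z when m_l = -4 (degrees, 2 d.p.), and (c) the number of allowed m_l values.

L_z,max = 5ℏ; θ(m_l=-4) ≈ 136.91°; 11 values

For 6h, l = 5.
L_z,max = lℏ = 5ℏ.
For m_l = -4: cos θ = -4/√30, θ ≈ 136.91°.
There are 2l+1 = 11 values of m_l.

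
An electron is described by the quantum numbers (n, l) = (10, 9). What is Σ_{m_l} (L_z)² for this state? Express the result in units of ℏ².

Σ(L_z)² = 570 ℏ²

m_l ∈ {-9, -8, -7, -6, -5, -4, -3, -2, -1, 0, 1, 2, 3, 4, 5, 6, 7, 8, 9}.
Summing m² from −9 to 9: Σ m_l² = 570.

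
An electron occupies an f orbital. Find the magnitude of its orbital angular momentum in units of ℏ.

An f state has l = 3.
|L| = ℏ√(l(l+1)) = ℏ√(3·4) = 2√3 ℏ

|L| = 2√3 ℏ ≈ 3.464ℏ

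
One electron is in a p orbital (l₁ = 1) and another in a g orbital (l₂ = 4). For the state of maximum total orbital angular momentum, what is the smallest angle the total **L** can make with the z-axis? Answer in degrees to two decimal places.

By the triangle rule, |l₁ − l₂| ≤ L ≤ l₁ + l₂.
L ∈ {3, 4, 5}.
The maximum is L = 5, with |L_tot| = ℏ√(5·6) = √30 ℏ.
The minimum angle with z is arccos(5/√30) ≈ 24.09°.

θ_min ≈ 24.09°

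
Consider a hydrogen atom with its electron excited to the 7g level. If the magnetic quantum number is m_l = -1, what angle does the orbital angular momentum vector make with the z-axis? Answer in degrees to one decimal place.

The 7g level has l = 4.
|L| = ℏ√(l(l+1)) = 2√5 ℏ.
L_z = m_l ℏ = −1ℏ.
cos θ = L_z/|L| = -1/√20, so θ ≈ 102.9°.

θ ≈ 102.9°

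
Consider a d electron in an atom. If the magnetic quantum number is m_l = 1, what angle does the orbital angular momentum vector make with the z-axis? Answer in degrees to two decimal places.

θ ≈ 65.91°

For a d orbital, l = 2.
|L| = ℏ√(l(l+1)) = √6 ℏ.
L_z = m_l ℏ = 1ℏ.
cos θ = L_z/|L| = 1/√6, so θ ≈ 65.91°.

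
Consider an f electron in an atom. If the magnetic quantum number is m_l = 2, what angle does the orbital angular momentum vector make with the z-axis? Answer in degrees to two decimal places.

For an f orbital, l = 3.
|L| = ℏ√(l(l+1)) = 2√3 ℏ.
L_z = m_l ℏ = 2ℏ.
cos θ = L_z/|L| = 2/√12, so θ ≈ 54.74°.

θ ≈ 54.74°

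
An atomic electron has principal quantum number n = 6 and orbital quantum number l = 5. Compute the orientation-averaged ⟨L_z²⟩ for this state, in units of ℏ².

⟨L_z²⟩ = 10 ℏ²

m_l ∈ {-5, -4, -3, -2, -1, 0, 1, 2, 3, 4, 5}.
⟨L_z²⟩ = ℏ²·l(l+1)/3 = 10ℏ².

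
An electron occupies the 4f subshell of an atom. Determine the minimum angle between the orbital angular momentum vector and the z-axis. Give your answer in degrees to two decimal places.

θ_min ≈ 30.00°

4f means n = 4, l = 3.
|L|² = l(l+1)ℏ² = 12ℏ², so |L| = 2√3 ℏ.
The smallest angle corresponds to the largest L_z, i.e. m_l = l = 3, giving L_z = 3ℏ.
cos θ_min = 3/√12, so θ_min ≈ 30.00°.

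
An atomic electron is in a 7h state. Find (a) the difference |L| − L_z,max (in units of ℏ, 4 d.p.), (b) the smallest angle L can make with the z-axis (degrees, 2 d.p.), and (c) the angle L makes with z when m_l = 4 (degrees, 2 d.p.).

7h means n = 7, l = 5.
|L| − L_z,max = (√30 − 5)ℏ ≈ 0.4772ℏ.
cos θ_min = 5/√30, so θ_min ≈ 24.09°.
For m_l = 4: cos θ = 4/√30, θ ≈ 43.09°.

|L|−L_z,max ≈ 0.4772ℏ; θ_min ≈ 24.09°; θ(m_l=4) ≈ 43.09°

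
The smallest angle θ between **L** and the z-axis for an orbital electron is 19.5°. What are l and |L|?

l = 8, |L| = 6√2 ℏ ≈ 8.485ℏ

cos θ_min = l/√(l(l+1)) = √(l/(l+1)), so l/(l+1) = cos²(19.5°) = 0.8886.
Thus l = 0.8886/(1 − 0.8886) ≈ 8.
Then |L| = ℏ√(8·9) = 6√2 ℏ.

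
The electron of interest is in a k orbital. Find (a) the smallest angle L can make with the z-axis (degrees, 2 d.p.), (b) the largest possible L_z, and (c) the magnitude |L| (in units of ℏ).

For a k orbital, l = 7.
cos θ_min = 7/√56, so θ_min ≈ 20.70°.
L_z,max = lℏ = 7ℏ.
|L| = ℏ√(7·8) = 2√14 ℏ ≈ 7.483ℏ.

θ_min ≈ 20.70°; L_z,max = 7ℏ; |L| = 2√14 ℏ ≈ 7.483ℏ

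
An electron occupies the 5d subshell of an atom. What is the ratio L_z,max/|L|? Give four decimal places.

The 5d subshell has l = 2.
|L| = √6 ℏ ≈ 2.4495ℏ, while L_z,max = lℏ = 2ℏ.
L_z,max/|L| = 2/√6 = 0.8165.

L_z,max/|L| = 0.8165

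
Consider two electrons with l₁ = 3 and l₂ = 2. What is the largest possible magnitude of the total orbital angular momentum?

L runs from |3 − 2| = 1 to 3 + 2 = 5.
So L can be 1, 2, 3, 4, 5.
The largest magnitude corresponds to L = 5: |L_tot| = ℏ√(5·6) = √30 ℏ.

|L_tot|_max = √30 ℏ ≈ 5.477ℏ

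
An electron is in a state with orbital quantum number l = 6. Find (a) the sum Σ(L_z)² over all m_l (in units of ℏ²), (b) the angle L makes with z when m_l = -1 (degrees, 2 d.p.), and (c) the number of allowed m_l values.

Σ m_l² = 182, so Σ(L_z)² = 182 ℏ².
For m_l = -1: cos θ = -1/√42, θ ≈ 98.88°.
There are 2l+1 = 13 values of m_l.

Σ(L_z)² = 182 ℏ²; θ(m_l=-1) ≈ 98.88°; 13 values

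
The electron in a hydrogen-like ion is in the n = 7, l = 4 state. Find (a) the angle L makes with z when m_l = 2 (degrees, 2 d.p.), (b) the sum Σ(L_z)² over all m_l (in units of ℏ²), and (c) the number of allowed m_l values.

θ(m_l=2) ≈ 63.43°; Σ(L_z)² = 60 ℏ²; 9 values

For m_l = 2: cos θ = 2/√20, θ ≈ 63.43°.
Σ m_l² = 60, so Σ(L_z)² = 60 ℏ².
There are 2l+1 = 9 values of m_l.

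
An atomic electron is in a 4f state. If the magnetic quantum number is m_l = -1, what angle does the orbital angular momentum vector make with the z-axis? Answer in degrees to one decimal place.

θ ≈ 106.8°

The 4f subshell has l = 3.
|L| = ℏ√(l(l+1)) = 2√3 ℏ.
L_z = m_l ℏ = −1ℏ.
cos θ = L_z/|L| = -1/√12, so θ ≈ 106.8°.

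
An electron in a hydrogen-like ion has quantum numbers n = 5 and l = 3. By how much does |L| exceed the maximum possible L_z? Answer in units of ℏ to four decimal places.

|L| − L_z,max ≈ 0.4641ℏ

|L| = 2√3 ℏ ≈ 3.4641ℏ, while L_z,max = lℏ = 3ℏ.
The difference is (2√3 − 3)ℏ ≈ 0.4641ℏ.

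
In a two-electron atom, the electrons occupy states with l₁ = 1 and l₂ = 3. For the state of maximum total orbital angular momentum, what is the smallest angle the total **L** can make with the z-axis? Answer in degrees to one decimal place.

θ_min ≈ 26.6°

Angular momentum addition gives L = |l₁ − l₂|, …, l₁ + l₂.
L ∈ {2, 3, 4}.
The maximum is L = 4, with |L_tot| = ℏ√(4·5) = 2√5 ℏ.
The minimum angle with z is arccos(4/√20) ≈ 26.6°.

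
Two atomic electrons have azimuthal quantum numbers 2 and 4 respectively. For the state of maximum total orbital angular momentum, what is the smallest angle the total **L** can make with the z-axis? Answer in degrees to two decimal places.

Angular momentum addition gives L = |l₁ − l₂|, …, l₁ + l₂.
L ∈ {2, 3, 4, 5, 6}.
The maximum is L = 6, with |L_tot| = ℏ√(6·7) = √42 ℏ.
The minimum angle with z is arccos(6/√42) ≈ 22.21°.

θ_min ≈ 22.21°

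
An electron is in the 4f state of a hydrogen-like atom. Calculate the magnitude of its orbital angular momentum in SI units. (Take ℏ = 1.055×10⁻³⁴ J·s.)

|L| = 3.655×10⁻³⁴ J·s

4f means n = 4, l = 3.
|L| = ℏ√(l(l+1)) = ℏ√(3·4) = 2√3 ℏ
Numerically, |L| = 3.464 × (1.055×10⁻³⁴ J·s) = 3.655×10⁻³⁴ J·s.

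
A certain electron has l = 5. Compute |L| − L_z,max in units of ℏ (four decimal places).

|L| = √30 ℏ ≈ 5.4772ℏ, while L_z,max = lℏ = 5ℏ.
The difference is (√30 − 5)ℏ ≈ 0.4772ℏ.

|L| − L_z,max ≈ 0.4772ℏ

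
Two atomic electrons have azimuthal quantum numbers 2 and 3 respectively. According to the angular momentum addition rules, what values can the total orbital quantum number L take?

L = 1, 2, 3, 4, 5

L runs from |2 − 3| = 1 to 2 + 3 = 5.
So L can be 1, 2, 3, 4, 5.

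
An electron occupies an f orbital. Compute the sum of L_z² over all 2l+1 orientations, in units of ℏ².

For an f orbital, l = 3.
m_l ∈ {-3, -2, -1, 0, 1, 2, 3}.
Σ m_l² = 2·(1 + 4 + 9) = 28.

Σ(L_z)² = 28 ℏ²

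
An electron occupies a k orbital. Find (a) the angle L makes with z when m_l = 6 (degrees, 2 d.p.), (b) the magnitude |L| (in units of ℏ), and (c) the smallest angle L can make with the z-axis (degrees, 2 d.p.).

For a k orbital, l = 7.
For m_l = 6: cos θ = 6/√56, θ ≈ 36.70°.
|L| = ℏ√(7·8) = 2√14 ℏ ≈ 7.483ℏ.
cos θ_min = 7/√56, so θ_min ≈ 20.70°.

θ(m_l=6) ≈ 36.70°; |L| = 2√14 ℏ ≈ 7.483ℏ; θ_min ≈ 20.70°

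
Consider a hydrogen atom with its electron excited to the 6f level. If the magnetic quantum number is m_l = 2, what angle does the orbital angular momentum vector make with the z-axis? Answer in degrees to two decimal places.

θ ≈ 54.74°

The 6f level has l = 3.
|L|² = l(l+1)ℏ² = 12ℏ², so |L| = 2√3 ℏ.
L_z = m_l ℏ = 2ℏ.
cos θ = L_z/|L| = 2/√12, so θ ≈ 54.74°.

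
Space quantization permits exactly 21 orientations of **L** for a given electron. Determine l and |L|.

l = 10, |L| = √110 ℏ ≈ 10.488ℏ

Since there are 2l+1 = 21 values of m_l, l = 10.
Then |L| = √(l(l+1)) ℏ = √110 ℏ.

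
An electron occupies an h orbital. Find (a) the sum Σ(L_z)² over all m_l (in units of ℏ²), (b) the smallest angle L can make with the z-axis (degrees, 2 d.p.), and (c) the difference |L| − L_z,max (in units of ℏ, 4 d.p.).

Σ(L_z)² = 110 ℏ²; θ_min ≈ 24.09°; |L|−L_z,max ≈ 0.4772ℏ

An h state has l = 5.
Σ m_l² = 110, so Σ(L_z)² = 110 ℏ².
cos θ_min = 5/√30, so θ_min ≈ 24.09°.
|L| − L_z,max = (√30 − 5)ℏ ≈ 0.4772ℏ.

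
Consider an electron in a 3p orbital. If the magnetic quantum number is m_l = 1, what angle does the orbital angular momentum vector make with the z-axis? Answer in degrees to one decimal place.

For 3p, l = 1.
|L|² = l(l+1)ℏ² = 2ℏ², so |L| = √2 ℏ.
L_z = m_l ℏ = 1ℏ.
cos θ = L_z/|L| = 1/√2, so θ ≈ 45.0°.

θ ≈ 45.0°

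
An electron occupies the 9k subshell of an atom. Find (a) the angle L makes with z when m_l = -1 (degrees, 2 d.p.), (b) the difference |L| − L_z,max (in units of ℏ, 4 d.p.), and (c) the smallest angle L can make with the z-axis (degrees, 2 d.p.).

θ(m_l=-1) ≈ 97.68°; |L|−L_z,max ≈ 0.4833ℏ; θ_min ≈ 20.70°

9k means n = 9, l = 7.
For m_l = -1: cos θ = -1/√56, θ ≈ 97.68°.
|L| − L_z,max = (2√14 − 7)ℏ ≈ 0.4833ℏ.
cos θ_min = 7/√56, so θ_min ≈ 20.70°.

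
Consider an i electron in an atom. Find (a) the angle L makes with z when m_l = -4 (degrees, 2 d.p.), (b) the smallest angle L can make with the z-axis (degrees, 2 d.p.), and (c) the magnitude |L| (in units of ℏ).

For an i orbital, l = 6.
For m_l = -4: cos θ = -4/√42, θ ≈ 128.11°.
cos θ_min = 6/√42, so θ_min ≈ 22.21°.
|L| = ℏ√(6·7) = √42 ℏ ≈ 6.481ℏ.

θ(m_l=-4) ≈ 128.11°; θ_min ≈ 22.21°; |L| = √42 ℏ ≈ 6.481ℏ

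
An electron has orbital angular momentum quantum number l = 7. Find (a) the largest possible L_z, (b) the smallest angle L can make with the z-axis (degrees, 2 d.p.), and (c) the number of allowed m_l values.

L_z,max = lℏ = 7ℏ.
cos θ_min = 7/√56, so θ_min ≈ 20.70°.
There are 2l+1 = 15 values of m_l.

L_z,max = 7ℏ; θ_min ≈ 20.70°; 15 values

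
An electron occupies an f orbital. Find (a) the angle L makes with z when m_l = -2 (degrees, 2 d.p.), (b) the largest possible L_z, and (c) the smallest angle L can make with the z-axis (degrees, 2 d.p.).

θ(m_l=-2) ≈ 125.26°; L_z,max = 3ℏ; θ_min ≈ 30.00°

An f state has l = 3.
For m_l = -2: cos θ = -2/√12, θ ≈ 125.26°.
L_z,max = lℏ = 3ℏ.
cos θ_min = 3/√12, so θ_min ≈ 30.00°.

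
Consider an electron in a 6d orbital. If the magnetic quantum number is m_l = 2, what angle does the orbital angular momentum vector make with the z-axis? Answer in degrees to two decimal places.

6d means n = 6, l = 2.
|L| = √(l(l+1)) ℏ = √6 ℏ.
L_z = m_l ℏ = 2ℏ.
cos θ = L_z/|L| = 2/√6, so θ ≈ 35.26°.

θ ≈ 35.26°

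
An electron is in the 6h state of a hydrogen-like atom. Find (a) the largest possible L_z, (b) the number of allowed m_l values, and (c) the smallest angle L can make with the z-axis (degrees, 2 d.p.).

For 6h, l = 5.
L_z,max = lℏ = 5ℏ.
There are 2l+1 = 11 values of m_l.
cos θ_min = 5/√30, so θ_min ≈ 24.09°.

L_z,max = 5ℏ; 11 values; θ_min ≈ 24.09°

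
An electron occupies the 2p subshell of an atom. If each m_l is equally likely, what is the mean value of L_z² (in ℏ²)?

⟨L_z²⟩ = 0.6667 ℏ²

The 2p subshell has l = 1.
The allowed m_l values are -1, 0, 1.
⟨L_z²⟩ = ℏ²·l(l+1)/3 = 0.6667ℏ².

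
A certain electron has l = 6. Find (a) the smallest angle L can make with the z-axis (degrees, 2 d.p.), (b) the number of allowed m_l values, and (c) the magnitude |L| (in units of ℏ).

cos θ_min = 6/√42, so θ_min ≈ 22.21°.
There are 2l+1 = 13 values of m_l.
|L| = ℏ√(6·7) = √42 ℏ ≈ 6.481ℏ.

θ_min ≈ 22.21°; 13 values; |L| = √42 ℏ ≈ 6.481ℏ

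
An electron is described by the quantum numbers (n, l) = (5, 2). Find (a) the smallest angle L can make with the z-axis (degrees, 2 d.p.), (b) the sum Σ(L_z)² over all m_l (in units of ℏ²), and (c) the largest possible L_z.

θ_min ≈ 35.26°; Σ(L_z)² = 10 ℏ²; L_z,max = 2ℏ

cos θ_min = 2/√6, so θ_min ≈ 35.26°.
Σ m_l² = 10, so Σ(L_z)² = 10 ℏ².
L_z,max = lℏ = 2ℏ.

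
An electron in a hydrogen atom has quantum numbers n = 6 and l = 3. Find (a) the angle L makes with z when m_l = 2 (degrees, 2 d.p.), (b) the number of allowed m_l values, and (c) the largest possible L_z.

For m_l = 2: cos θ = 2/√12, θ ≈ 54.74°.
There are 2l+1 = 7 values of m_l.
L_z,max = lℏ = 3ℏ.

θ(m_l=2) ≈ 54.74°; 7 values; L_z,max = 3ℏ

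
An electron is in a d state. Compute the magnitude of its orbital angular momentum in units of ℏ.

The letter d corresponds to l = 2.
|L| = ℏ√(l(l+1)) = ℏ√(2·3) = √6 ℏ

|L| = √6 ℏ ≈ 2.449ℏ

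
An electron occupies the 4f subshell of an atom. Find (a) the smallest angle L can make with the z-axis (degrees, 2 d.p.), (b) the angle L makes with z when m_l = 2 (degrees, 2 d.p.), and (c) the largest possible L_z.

4f means n = 4, l = 3.
cos θ_min = 3/√12, so θ_min ≈ 30.00°.
For m_l = 2: cos θ = 2/√12, θ ≈ 54.74°.
L_z,max = lℏ = 3ℏ.

θ_min ≈ 30.00°; θ(m_l=2) ≈ 54.74°; L_z,max = 3ℏ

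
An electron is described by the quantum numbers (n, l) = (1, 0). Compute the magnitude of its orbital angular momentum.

|L| = ℏ√(l(l+1)) = ℏ√0 = 0

|L| = 0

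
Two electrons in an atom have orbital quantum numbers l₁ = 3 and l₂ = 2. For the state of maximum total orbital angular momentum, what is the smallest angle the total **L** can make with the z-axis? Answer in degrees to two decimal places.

By the triangle rule, |l₁ − l₂| ≤ L ≤ l₁ + l₂.
L ∈ {1, 2, 3, 4, 5}.
The maximum is L = 5, with |L_tot| = ℏ√(5·6) = √30 ℏ.
The minimum angle with z is arccos(5/√30) ≈ 24.09°.

θ_min ≈ 24.09°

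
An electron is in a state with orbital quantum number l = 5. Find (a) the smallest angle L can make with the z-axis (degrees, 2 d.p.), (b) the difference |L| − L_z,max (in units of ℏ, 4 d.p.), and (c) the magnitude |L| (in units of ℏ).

θ_min ≈ 24.09°; |L|−L_z,max ≈ 0.4772ℏ; |L| = √30 ℏ ≈ 5.477ℏ

cos θ_min = 5/√30, so θ_min ≈ 24.09°.
|L| − L_z,max = (√30 − 5)ℏ ≈ 0.4772ℏ.
|L| = ℏ√(5·6) = √30 ℏ ≈ 5.477ℏ.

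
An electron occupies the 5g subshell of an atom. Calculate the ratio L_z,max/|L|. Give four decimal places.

5g means n = 5, l = 4.
|L| = 2√5 ℏ ≈ 4.4721ℏ, while L_z,max = lℏ = 4ℏ.
L_z,max/|L| = 4/√20 = 0.8944.

L_z,max/|L| = 0.8944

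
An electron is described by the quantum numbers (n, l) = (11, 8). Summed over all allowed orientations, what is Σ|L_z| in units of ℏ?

Σ|L_z| = 72 ℏ

m_l runs from −8 to 8, i.e. {-8, -7, -6, -5, -4, -3, -2, -1, 0, 1, 2, 3, 4, 5, 6, 7, 8}.
Σ|m_l| = 2·8(8+1)/2 = 72.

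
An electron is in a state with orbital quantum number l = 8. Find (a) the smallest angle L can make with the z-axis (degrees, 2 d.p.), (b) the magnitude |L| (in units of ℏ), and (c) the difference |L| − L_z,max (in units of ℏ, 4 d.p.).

cos θ_min = 8/√72, so θ_min ≈ 19.47°.
|L| = ℏ√(8·9) = 6√2 ℏ ≈ 8.485ℏ.
|L| − L_z,max = (6√2 − 8)ℏ ≈ 0.4853ℏ.

θ_min ≈ 19.47°; |L| = 6√2 ℏ ≈ 8.485ℏ; |L|−L_z,max ≈ 0.4853ℏ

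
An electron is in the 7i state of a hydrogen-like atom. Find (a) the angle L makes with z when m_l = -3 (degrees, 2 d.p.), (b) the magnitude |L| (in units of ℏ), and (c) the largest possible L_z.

The 7i subshell has l = 6.
For m_l = -3: cos θ = -3/√42, θ ≈ 117.58°.
|L| = ℏ√(6·7) = √42 ℏ ≈ 6.481ℏ.
L_z,max = lℏ = 6ℏ.

θ(m_l=-3) ≈ 117.58°; |L| = √42 ℏ ≈ 6.481ℏ; L_z,max = 6ℏ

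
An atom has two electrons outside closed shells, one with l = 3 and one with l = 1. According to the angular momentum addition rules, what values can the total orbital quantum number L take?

L = 2, 3, 4

The total orbital quantum number L ranges from |l₁ − l₂| to l₁ + l₂ in integer steps.
L ∈ {2, 3, 4}.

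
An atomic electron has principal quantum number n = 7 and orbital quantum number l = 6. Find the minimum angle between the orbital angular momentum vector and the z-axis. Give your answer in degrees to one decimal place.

|L| = √(l(l+1)) ℏ = √42 ℏ.
The smallest angle corresponds to the largest L_z, i.e. m_l = l = 6, giving L_z = 6ℏ.
cos θ_min = 6/√42, so θ_min ≈ 22.2°.

θ_min ≈ 22.2°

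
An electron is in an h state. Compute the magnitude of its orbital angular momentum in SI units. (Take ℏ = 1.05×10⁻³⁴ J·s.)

An h state has l = 5.
|L| = ℏ√(l(l+1)) = ℏ√(5·6) = √30 ℏ
Numerically, |L| = 5.477 × (1.05×10⁻³⁴ J·s) = 5.75×10⁻³⁴ J·s.

|L| = 5.75×10⁻³⁴ J·s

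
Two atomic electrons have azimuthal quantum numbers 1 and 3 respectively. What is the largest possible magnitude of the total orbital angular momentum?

|L_tot|_max = 2√5 ℏ ≈ 4.472ℏ

The total orbital quantum number L ranges from |l₁ − l₂| to l₁ + l₂ in integer steps.
So L can be 2, 3, 4.
The largest magnitude corresponds to L = 4: |L_tot| = ℏ√(4·5) = 2√5 ℏ.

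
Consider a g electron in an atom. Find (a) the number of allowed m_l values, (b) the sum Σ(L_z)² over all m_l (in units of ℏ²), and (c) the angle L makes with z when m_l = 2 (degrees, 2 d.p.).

9 values; Σ(L_z)² = 60 ℏ²; θ(m_l=2) ≈ 63.43°

The letter g corresponds to l = 4.
There are 2l+1 = 9 values of m_l.
Σ m_l² = 60, so Σ(L_z)² = 60 ℏ².
For m_l = 2: cos θ = 2/√20, θ ≈ 63.43°.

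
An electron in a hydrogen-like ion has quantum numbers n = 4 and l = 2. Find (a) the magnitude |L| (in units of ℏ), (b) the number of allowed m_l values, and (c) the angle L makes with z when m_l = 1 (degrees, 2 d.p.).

|L| = ℏ√(2·3) = √6 ℏ ≈ 2.449ℏ.
There are 2l+1 = 5 values of m_l.
For m_l = 1: cos θ = 1/√6, θ ≈ 65.91°.

|L| = √6 ℏ ≈ 2.449ℏ; 5 values; θ(m_l=1) ≈ 65.91°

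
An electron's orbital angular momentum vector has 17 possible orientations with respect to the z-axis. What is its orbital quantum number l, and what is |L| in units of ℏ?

l = 8, |L| = 6√2 ℏ ≈ 8.485ℏ

17 = 2l + 1, so l = (17−1)/2 = 8.
Then |L| = √(l(l+1)) ℏ = 6√2 ℏ.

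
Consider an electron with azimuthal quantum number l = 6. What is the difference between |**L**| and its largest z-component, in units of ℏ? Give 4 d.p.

|L| − L_z,max ≈ 0.4807ℏ

|L| = √42 ℏ ≈ 6.4807ℏ, while L_z,max = lℏ = 6ℏ.
The difference is (√42 − 6)ℏ ≈ 0.4807ℏ.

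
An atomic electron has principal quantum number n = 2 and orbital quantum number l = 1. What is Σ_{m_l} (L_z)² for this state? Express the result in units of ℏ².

Σ(L_z)² = 2 ℏ²

m_l runs from −1 to 1, i.e. {-1, 0, 1}.
Summing m² from −1 to 1: Σ m_l² = 2.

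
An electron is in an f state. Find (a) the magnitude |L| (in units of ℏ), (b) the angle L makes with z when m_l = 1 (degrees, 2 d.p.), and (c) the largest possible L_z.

The letter f corresponds to l = 3.
|L| = ℏ√(3·4) = 2√3 ℏ ≈ 3.464ℏ.
For m_l = 1: cos θ = 1/√12, θ ≈ 73.22°.
L_z,max = lℏ = 3ℏ.

|L| = 2√3 ℏ ≈ 3.464ℏ; θ(m_l=1) ≈ 73.22°; L_z,max = 3ℏ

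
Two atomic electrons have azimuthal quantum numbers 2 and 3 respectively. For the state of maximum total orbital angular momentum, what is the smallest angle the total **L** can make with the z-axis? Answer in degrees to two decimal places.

θ_min ≈ 24.09°

The total orbital quantum number L ranges from |l₁ − l₂| to l₁ + l₂ in integer steps.
Allowed values: L = 1, 2, 3, 4, 5.
The maximum is L = 5, with |L_tot| = ℏ√(5·6) = √30 ℏ.
The minimum angle with z is arccos(5/√30) ≈ 24.09°.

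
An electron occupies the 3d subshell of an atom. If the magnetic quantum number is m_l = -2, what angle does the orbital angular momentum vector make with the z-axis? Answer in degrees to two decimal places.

θ ≈ 144.74°

The 3d subshell has l = 2.
|L|² = l(l+1)ℏ² = 6ℏ², so |L| = √6 ℏ.
L_z = m_l ℏ = −2ℏ.
cos θ = L_z/|L| = -2/√6, so θ ≈ 144.74°.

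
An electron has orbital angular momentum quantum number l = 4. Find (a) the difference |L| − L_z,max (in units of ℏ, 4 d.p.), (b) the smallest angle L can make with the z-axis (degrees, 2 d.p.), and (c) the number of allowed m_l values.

|L|−L_z,max ≈ 0.4721ℏ; θ_min ≈ 26.57°; 9 values

|L| − L_z,max = (2√5 − 4)ℏ ≈ 0.4721ℏ.
cos θ_min = 4/√20, so θ_min ≈ 26.57°.
There are 2l+1 = 9 values of m_l.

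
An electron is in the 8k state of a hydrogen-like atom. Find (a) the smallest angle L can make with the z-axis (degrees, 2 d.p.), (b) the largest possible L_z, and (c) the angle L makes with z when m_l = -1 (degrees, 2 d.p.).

The 8k subshell has l = 7.
cos θ_min = 7/√56, so θ_min ≈ 20.70°.
L_z,max = lℏ = 7ℏ.
For m_l = -1: cos θ = -1/√56, θ ≈ 97.68°.

θ_min ≈ 20.70°; L_z,max = 7ℏ; θ(m_l=-1) ≈ 97.68°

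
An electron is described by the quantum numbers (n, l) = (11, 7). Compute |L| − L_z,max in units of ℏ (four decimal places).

|L| = 2√14 ℏ ≈ 7.4833ℏ, while L_z,max = lℏ = 7ℏ.
The difference is (2√14 − 7)ℏ ≈ 0.4833ℏ.

|L| − L_z,max ≈ 0.4833ℏ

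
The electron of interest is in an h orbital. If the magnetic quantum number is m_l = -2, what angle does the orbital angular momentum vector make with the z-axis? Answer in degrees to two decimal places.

θ ≈ 111.42°

For an h orbital, l = 5.
|L|² = l(l+1)ℏ² = 30ℏ², so |L| = √30 ℏ.
L_z = m_l ℏ = −2ℏ.
cos θ = L_z/|L| = -2/√30, so θ ≈ 111.42°.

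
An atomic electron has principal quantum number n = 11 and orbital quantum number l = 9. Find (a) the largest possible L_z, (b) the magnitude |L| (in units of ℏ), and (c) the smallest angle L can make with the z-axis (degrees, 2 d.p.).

L_z,max = 9ℏ; |L| = 3√10 ℏ ≈ 9.487ℏ; θ_min ≈ 18.43°

L_z,max = lℏ = 9ℏ.
|L| = ℏ√(9·10) = 3√10 ℏ ≈ 9.487ℏ.
cos θ_min = 9/√90, so θ_min ≈ 18.43°.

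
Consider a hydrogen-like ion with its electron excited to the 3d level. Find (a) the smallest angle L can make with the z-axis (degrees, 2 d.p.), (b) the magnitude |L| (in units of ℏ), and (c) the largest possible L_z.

θ_min ≈ 35.26°; |L| = √6 ℏ ≈ 2.449ℏ; L_z,max = 2ℏ

The 3d level has l = 2.
cos θ_min = 2/√6, so θ_min ≈ 35.26°.
|L| = ℏ√(2·3) = √6 ℏ ≈ 2.449ℏ.
L_z,max = lℏ = 2ℏ.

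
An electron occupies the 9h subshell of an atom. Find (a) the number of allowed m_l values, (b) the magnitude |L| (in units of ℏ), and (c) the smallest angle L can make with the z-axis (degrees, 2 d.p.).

11 values; |L| = √30 ℏ ≈ 5.477ℏ; θ_min ≈ 24.09°

For 9h, l = 5.
There are 2l+1 = 11 values of m_l.
|L| = ℏ√(5·6) = √30 ℏ ≈ 5.477ℏ.
cos θ_min = 5/√30, so θ_min ≈ 24.09°.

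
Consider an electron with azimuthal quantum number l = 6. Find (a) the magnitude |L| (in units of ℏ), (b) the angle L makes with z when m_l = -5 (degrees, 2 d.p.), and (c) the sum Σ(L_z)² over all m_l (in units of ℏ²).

|L| = √42 ℏ ≈ 6.481ℏ; θ(m_l=-5) ≈ 140.49°; Σ(L_z)² = 182 ℏ²

|L| = ℏ√(6·7) = √42 ℏ ≈ 6.481ℏ.
For m_l = -5: cos θ = -5/√42, θ ≈ 140.49°.
Σ m_l² = 182, so Σ(L_z)² = 182 ℏ².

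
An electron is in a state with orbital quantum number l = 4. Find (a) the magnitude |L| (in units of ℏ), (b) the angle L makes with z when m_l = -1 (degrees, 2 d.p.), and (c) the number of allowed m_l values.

|L| = 2√5 ℏ ≈ 4.472ℏ; θ(m_l=-1) ≈ 102.92°; 9 values

|L| = ℏ√(4·5) = 2√5 ℏ ≈ 4.472ℏ.
For m_l = -1: cos θ = -1/√20, θ ≈ 102.92°.
There are 2l+1 = 9 values of m_l.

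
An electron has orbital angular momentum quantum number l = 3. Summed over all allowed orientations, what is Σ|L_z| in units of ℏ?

Σ|L_z| = 12 ℏ

The allowed m_l values are -3, -2, -1, 0, 1, 2, 3.
Σ|m_l| = 2(1+2+…+3) = 12.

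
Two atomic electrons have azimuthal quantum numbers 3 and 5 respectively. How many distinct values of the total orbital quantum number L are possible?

7

The total orbital quantum number L ranges from |l₁ − l₂| to l₁ + l₂ in integer steps.
L ∈ {2, 3, 4, 5, 6, 7, 8}.
That is 7 values.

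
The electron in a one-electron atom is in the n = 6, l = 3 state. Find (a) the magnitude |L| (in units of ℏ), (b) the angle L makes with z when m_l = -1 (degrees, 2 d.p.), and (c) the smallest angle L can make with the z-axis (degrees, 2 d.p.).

|L| = ℏ√(3·4) = 2√3 ℏ ≈ 3.464ℏ.
For m_l = -1: cos θ = -1/√12, θ ≈ 106.78°.
cos θ_min = 3/√12, so θ_min ≈ 30.00°.

|L| = 2√3 ℏ ≈ 3.464ℏ; θ(m_l=-1) ≈ 106.78°; θ_min ≈ 30.00°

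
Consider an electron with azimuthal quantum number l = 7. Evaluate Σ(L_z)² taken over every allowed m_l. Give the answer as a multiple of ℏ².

Σ(L_z)² = 280 ℏ²

m_l ∈ {-7, -6, -5, -4, -3, -2, -1, 0, 1, 2, 3, 4, 5, 6, 7}.
Σ m_l² = 2·(1 + 4 + 9 + 16 + 25 + 36 + 49) = 280.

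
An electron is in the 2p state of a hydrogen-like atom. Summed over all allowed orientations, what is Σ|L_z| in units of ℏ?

For 2p, l = 1.
The allowed m_l values are -1, 0, 1.
Σ|m_l| = 2·1(1+1)/2 = 2.

Σ|L_z| = 2 ℏ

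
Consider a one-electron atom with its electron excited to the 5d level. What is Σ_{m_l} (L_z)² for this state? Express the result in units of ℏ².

Σ(L_z)² = 10 ℏ²

The 5d level has l = 2.
m_l ∈ {-2, -1, 0, 1, 2}.
Σ m_l² = 2·(1 + 4) = 10.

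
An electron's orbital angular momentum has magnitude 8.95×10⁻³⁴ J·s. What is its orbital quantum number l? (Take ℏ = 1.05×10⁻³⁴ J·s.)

In units of ℏ, |L| ≈ 8.524.
l(l+1) ≈ 8.524² ≈ 72.66, so l = 8.

l = 8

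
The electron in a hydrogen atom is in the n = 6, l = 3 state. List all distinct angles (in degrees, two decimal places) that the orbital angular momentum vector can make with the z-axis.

|L|² = l(l+1)ℏ² = 12ℏ², so |L| = 2√3 ℏ.
cos θ = m_l/√12 for each m_l ∈ {-3, -2, -1, 0, 1, 2, 3}.

θ ∈ {30.00°, 54.74°, 73.22°, 90.00°, 106.78°, 125.26°, 150.00°}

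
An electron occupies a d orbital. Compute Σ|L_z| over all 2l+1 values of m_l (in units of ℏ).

Σ|L_z| = 6 ℏ

For a d orbital, l = 2.
m_l ∈ {-2, -1, 0, 1, 2}.
Σ|m_l| = 2·2(2+1)/2 = 6.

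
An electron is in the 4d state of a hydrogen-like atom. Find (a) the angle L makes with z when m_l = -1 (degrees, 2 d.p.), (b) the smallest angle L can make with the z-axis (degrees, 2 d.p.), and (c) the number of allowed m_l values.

For 4d, l = 2.
For m_l = -1: cos θ = -1/√6, θ ≈ 114.09°.
cos θ_min = 2/√6, so θ_min ≈ 35.26°.
There are 2l+1 = 5 values of m_l.

θ(m_l=-1) ≈ 114.09°; θ_min ≈ 35.26°; 5 values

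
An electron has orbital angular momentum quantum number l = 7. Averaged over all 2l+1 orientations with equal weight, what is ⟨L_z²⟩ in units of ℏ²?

m_l ∈ {-7, -6, -5, -4, -3, -2, -1, 0, 1, 2, 3, 4, 5, 6, 7}.
Average of L_z² over 15 states: 280/15 ℏ² = 18.67 ℏ².

⟨L_z²⟩ = 18.67 ℏ²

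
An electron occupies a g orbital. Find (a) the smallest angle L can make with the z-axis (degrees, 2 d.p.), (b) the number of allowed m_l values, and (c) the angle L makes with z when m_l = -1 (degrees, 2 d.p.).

θ_min ≈ 26.57°; 9 values; θ(m_l=-1) ≈ 102.92°

For a g orbital, l = 4.
cos θ_min = 4/√20, so θ_min ≈ 26.57°.
There are 2l+1 = 9 values of m_l.
For m_l = -1: cos θ = -1/√20, θ ≈ 102.92°.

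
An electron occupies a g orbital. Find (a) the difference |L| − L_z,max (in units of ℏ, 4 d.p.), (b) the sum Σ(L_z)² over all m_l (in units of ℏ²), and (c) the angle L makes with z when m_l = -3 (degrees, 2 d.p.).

A g state has l = 4.
|L| − L_z,max = (2√5 − 4)ℏ ≈ 0.4721ℏ.
Σ m_l² = 60, so Σ(L_z)² = 60 ℏ².
For m_l = -3: cos θ = -3/√20, θ ≈ 132.13°.

|L|−L_z,max ≈ 0.4721ℏ; Σ(L_z)² = 60 ℏ²; θ(m_l=-3) ≈ 132.13°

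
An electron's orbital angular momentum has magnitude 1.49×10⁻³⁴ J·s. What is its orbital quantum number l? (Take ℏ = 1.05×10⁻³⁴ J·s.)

Dividing by ℏ: |L|/ℏ ≈ 1.419.
Set l(l+1) = 2.01; the integer solution is l = 1.

l = 1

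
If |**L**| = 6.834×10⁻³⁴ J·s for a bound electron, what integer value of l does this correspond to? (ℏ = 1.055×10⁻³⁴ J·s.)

|L|/ℏ = (6.834×10⁻³⁴)/(1.055×10⁻³⁴) ≈ 6.478.
Set l(l+1) = 41.96; the integer solution is l = 6.

l = 6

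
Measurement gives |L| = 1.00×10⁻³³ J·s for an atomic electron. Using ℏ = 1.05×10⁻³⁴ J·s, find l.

|L|/ℏ = (1.00×10⁻³³)/(1.05×10⁻³⁴) ≈ 9.524.
l(l+1) ≈ 9.524² ≈ 90.70, so l = 9.

l = 9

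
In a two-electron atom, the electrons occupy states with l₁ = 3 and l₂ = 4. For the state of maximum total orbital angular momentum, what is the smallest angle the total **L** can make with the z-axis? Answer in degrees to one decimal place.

θ_min ≈ 20.7°

The total orbital quantum number L ranges from |l₁ − l₂| to l₁ + l₂ in integer steps.
L ∈ {1, 2, 3, 4, 5, 6, 7}.
The maximum is L = 7, with |L_tot| = ℏ√(7·8) = 2√14 ℏ.
The minimum angle with z is arccos(7/√56) ≈ 20.7°.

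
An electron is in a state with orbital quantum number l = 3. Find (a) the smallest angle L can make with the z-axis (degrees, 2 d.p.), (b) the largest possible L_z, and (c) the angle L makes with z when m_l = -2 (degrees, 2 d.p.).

θ_min ≈ 30.00°; L_z,max = 3ℏ; θ(m_l=-2) ≈ 125.26°

cos θ_min = 3/√12, so θ_min ≈ 30.00°.
L_z,max = lℏ = 3ℏ.
For m_l = -2: cos θ = -2/√12, θ ≈ 125.26°.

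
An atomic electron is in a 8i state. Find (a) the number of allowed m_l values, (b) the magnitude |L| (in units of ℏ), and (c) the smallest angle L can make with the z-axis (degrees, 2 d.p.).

8i means n = 8, l = 6.
There are 2l+1 = 13 values of m_l.
|L| = ℏ√(6·7) = √42 ℏ ≈ 6.481ℏ.
cos θ_min = 6/√42, so θ_min ≈ 22.21°.

13 values; |L| = √42 ℏ ≈ 6.481ℏ; θ_min ≈ 22.21°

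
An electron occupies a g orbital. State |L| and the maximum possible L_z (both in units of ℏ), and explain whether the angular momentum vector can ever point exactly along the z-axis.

No: L_z,max = 4ℏ < |L| = 2√5 ℏ ≈ 4.472ℏ

For a g orbital, l = 4.
|L| = 2√5 ℏ ≈ 4.4721ℏ, while L_z,max = lℏ = 4ℏ.
Since |L| > L_z,max, the vector can never point exactly along z; the closest it comes is θ_min = arccos(4/√20) ≈ 26.6°.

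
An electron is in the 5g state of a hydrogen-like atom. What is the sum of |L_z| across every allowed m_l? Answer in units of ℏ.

Σ|L_z| = 20 ℏ

For 5g, l = 4.
The allowed m_l values are -4, -3, -2, -1, 0, 1, 2, 3, 4.
Σ|m_l| = l(l+1) = 20.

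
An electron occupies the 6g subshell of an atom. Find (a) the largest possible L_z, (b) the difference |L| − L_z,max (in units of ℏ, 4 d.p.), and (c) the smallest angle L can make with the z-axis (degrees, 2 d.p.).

For 6g, l = 4.
L_z,max = lℏ = 4ℏ.
|L| − L_z,max = (2√5 − 4)ℏ ≈ 0.4721ℏ.
cos θ_min = 4/√20, so θ_min ≈ 26.57°.

L_z,max = 4ℏ; |L|−L_z,max ≈ 0.4721ℏ; θ_min ≈ 26.57°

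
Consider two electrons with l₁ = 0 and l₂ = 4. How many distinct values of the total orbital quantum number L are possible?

1

By the triangle rule, |l₁ − l₂| ≤ L ≤ l₁ + l₂.
Allowed values: L = 4.
That is 1 value.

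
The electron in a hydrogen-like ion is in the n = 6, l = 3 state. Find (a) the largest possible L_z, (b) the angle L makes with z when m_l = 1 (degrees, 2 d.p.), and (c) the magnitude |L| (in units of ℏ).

L_z,max = 3ℏ; θ(m_l=1) ≈ 73.22°; |L| = 2√3 ℏ ≈ 3.464ℏ

L_z,max = lℏ = 3ℏ.
For m_l = 1: cos θ = 1/√12, θ ≈ 73.22°.
|L| = ℏ√(3·4) = 2√3 ℏ ≈ 3.464ℏ.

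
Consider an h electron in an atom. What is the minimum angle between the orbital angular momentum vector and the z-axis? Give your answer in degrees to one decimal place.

An h state has l = 5.
|L| = ℏ√(l(l+1)) = √30 ℏ.
The smallest angle corresponds to the largest L_z, i.e. m_l = l = 5, giving L_z = 5ℏ.
cos θ_min = 5/√30, so θ_min ≈ 24.1°.

θ_min ≈ 24.1°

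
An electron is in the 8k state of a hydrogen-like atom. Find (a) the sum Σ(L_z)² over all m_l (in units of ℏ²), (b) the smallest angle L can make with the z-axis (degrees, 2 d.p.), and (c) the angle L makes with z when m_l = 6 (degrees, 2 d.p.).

For 8k, l = 7.
Σ m_l² = 280, so Σ(L_z)² = 280 ℏ².
cos θ_min = 7/√56, so θ_min ≈ 20.70°.
For m_l = 6: cos θ = 6/√56, θ ≈ 36.70°.

Σ(L_z)² = 280 ℏ²; θ_min ≈ 20.70°; θ(m_l=6) ≈ 36.70°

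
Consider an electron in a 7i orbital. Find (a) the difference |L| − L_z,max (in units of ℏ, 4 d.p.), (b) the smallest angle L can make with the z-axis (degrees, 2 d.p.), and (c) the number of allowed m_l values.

|L|−L_z,max ≈ 0.4807ℏ; θ_min ≈ 22.21°; 13 values

For 7i, l = 6.
|L| − L_z,max = (√42 − 6)ℏ ≈ 0.4807ℏ.
cos θ_min = 6/√42, so θ_min ≈ 22.21°.
There are 2l+1 = 13 values of m_l.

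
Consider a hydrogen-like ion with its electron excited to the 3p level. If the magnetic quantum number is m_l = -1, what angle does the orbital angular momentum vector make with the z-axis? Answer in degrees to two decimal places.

The 3p level has l = 1.
|L| = √(l(l+1)) ℏ = √2 ℏ.
L_z = m_l ℏ = −1ℏ.
cos θ = L_z/|L| = -1/√2, so θ ≈ 135.00°.

θ ≈ 135.00°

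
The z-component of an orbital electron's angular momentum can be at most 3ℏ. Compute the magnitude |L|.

Since max m_l = l, l = 3.
Then |L| = ℏ√(3·4) = 2√3 ℏ.

|L| = 2√3 ℏ ≈ 3.464ℏ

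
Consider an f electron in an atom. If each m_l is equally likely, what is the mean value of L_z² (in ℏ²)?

The letter f corresponds to l = 3.
m_l ∈ {-3, -2, -1, 0, 1, 2, 3}.
⟨L_z²⟩ = ℏ²·l(l+1)/3 = 4ℏ².

⟨L_z²⟩ = 4 ℏ²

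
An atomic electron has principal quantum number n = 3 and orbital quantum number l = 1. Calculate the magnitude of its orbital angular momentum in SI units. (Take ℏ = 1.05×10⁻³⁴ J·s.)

|L| = ℏ√(l(l+1)) = ℏ√(1·2) = √2 ℏ
Numerically, |L| = 1.414 × (1.05×10⁻³⁴ J·s) = 1.48×10⁻³⁴ J·s.

|L| = 1.48×10⁻³⁴ J·s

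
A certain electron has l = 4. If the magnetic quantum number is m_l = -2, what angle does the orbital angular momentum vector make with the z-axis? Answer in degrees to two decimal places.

|L| = ℏ√(l(l+1)) = 2√5 ℏ.
L_z = m_l ℏ = −2ℏ.
cos θ = L_z/|L| = -2/√20, so θ ≈ 116.57°.

θ ≈ 116.57°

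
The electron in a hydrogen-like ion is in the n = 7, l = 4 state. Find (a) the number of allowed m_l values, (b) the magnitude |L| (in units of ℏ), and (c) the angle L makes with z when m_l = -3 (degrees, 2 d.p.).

There are 2l+1 = 9 values of m_l.
|L| = ℏ√(4·5) = 2√5 ℏ ≈ 4.472ℏ.
For m_l = -3: cos θ = -3/√20, θ ≈ 132.13°.

9 values; |L| = 2√5 ℏ ≈ 4.472ℏ; θ(m_l=-3) ≈ 132.13°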